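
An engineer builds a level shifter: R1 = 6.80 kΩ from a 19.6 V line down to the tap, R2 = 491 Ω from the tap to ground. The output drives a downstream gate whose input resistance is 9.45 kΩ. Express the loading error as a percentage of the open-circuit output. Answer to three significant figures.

The divider's output (Thévenin) resistance is R1‖R2 = 457.9 Ω.
Fractional drop under load = R_th/(R_th + R_L) = 457.9 / (457.9 + 9450) = 0.04622.
So the output falls by 4.62 %.

4.62 %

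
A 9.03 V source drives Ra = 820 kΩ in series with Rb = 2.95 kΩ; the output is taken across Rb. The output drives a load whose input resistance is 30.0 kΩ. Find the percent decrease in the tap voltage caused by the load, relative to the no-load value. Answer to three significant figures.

Unloaded V = 9.03 × 2.95/823.0 = 0.032370 V.
Loaded: Rb‖R_L = 2.686 kΩ, giving V = 9.03 × 2.686/822.7 = 0.029481 V.
Drop = (0.032370 − 0.029481) / 0.032370 = 8.92 %.

8.92 %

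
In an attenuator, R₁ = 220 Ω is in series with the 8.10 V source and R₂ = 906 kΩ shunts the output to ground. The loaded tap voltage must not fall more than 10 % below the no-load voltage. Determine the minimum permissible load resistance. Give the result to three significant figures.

R_L(min) ≈ 1.98 kΩ

Output resistance R_th = R₁‖R₂ = (220 × 906000)/906200 = 219.9 Ω.
The fractional drop is R_th/(R_th + R_L); requiring this ≤ 0.100 gives R_L ≥ R_th(1/0.100 − 1) = 219.9 × 9.000 = 1.98 kΩ.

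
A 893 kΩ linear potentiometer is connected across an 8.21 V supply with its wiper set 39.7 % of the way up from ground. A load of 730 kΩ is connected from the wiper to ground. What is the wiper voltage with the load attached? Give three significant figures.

V ≈ 2.52 V

The wiper splits the pot into (1−α)R = 538.5 kΩ above and αR = 354.5 kΩ below.
Lower section ‖ load = 238.6 kΩ.
V_wiper = 8.21 × 238.6/(538.5 + 238.6) = 2.52 V.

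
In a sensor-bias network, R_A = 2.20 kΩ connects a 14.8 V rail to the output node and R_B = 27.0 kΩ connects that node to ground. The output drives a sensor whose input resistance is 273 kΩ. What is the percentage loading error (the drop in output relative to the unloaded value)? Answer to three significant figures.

0.740 %

The divider's output (Thévenin) resistance is R_A‖R_B = 2.034 kΩ.
Fractional drop under load = R_th/(R_th + R_L) = 2.034 / (2.034 + 273) = 0.007396.
So the output falls by 0.740 %.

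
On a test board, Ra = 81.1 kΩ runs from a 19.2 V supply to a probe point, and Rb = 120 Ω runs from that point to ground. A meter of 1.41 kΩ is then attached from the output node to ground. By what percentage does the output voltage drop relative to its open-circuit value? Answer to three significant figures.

7.83 %

The divider's output (Thévenin) resistance is Ra‖Rb = 119.8 Ω.
Fractional drop under load = R_th/(R_th + R_L) = 119.8 / (119.8 + 1410) = 0.07832.
So the output falls by 7.83 %.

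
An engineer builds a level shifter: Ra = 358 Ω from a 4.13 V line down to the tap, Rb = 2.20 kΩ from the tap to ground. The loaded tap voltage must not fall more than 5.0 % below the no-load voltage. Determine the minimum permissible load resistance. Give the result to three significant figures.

R_L(min) ≈ 5.85 kΩ

Output resistance R_th = Ra‖Rb = (358 × 2200)/2558 = 307.9 Ω.
The fractional drop is R_th/(R_th + R_L); requiring this ≤ 0.0500 gives R_L ≥ R_th(1/0.0500 − 1) = 307.9 × 19.00 = 5.85 kΩ.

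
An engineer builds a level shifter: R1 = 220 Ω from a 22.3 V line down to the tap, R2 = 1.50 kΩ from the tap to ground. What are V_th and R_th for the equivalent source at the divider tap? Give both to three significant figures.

V_th = 19.4 V, R_th = 192 Ω

V_th is the open-circuit tap voltage: 22.3 × 1500/(220 + 1500) = 19.4 V.
With the supply zeroed, R1 and R2 appear in parallel from the tap: R_th = R1‖R2 = (220 × 1500)/1720 = 192 Ω.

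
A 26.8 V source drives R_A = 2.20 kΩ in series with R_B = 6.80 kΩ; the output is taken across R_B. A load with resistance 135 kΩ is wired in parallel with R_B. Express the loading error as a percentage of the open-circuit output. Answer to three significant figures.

The divider's output (Thévenin) resistance is R_A‖R_B = 1.662 kΩ.
Fractional drop under load = R_th/(R_th + R_L) = 1.662 / (1.662 + 135) = 0.01216.
So the output falls by 1.22 %.

1.22 %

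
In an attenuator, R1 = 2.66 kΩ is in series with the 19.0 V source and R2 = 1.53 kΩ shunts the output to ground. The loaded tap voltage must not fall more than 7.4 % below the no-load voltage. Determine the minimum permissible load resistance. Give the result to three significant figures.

R_L(min) ≈ 12.2 kΩ

Output resistance R_th = R1‖R2 = (2660 × 1530)/4190 = 971.3 Ω.
The fractional drop is R_th/(R_th + R_L); requiring this ≤ 0.0740 gives R_L ≥ R_th(1/0.0740 − 1) = 971.3 × 12.51 = 12.2 kΩ.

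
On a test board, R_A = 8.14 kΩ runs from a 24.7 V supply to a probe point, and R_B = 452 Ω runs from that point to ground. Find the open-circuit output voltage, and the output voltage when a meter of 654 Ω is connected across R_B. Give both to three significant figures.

Open-circuit: V = 24.7 × 452/(8140 + 452) = 1.30 V.
With the load, R_B becomes R_B‖R_L = 267.3 Ω, so V = 24.7 × 267.3/8407 = 0.785 V.

Unloaded: 1.30 V; loaded: 0.785 V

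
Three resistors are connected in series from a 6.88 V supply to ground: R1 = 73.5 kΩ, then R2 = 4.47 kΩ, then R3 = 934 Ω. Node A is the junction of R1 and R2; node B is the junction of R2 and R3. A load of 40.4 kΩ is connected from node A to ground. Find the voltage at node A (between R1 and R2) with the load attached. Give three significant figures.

Below node A the series string R2+R3 = 5404 Ω sits in parallel with the 40400 Ω load: 4766 Ω.
V_A = 6.88 × 4766/(73500 + 4766) = 0.419 V.

V ≈ 0.419 V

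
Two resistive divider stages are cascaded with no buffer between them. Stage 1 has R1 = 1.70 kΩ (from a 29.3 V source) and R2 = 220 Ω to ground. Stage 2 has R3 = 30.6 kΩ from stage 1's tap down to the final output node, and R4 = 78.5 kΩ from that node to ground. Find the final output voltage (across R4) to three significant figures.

Stage 2 presents R3+R4 = 109100 Ω as a load on stage 1's tap.
Stage 1's lower leg becomes R2‖(R3+R4) = 219.6 Ω, so V_mid = 29.3 × 219.6/1920 = 3.351 V.
Stage 2 is itself unloaded: V_out = V_mid × R4/(R3+R4) = 3.351 × 78500/109100 = 2.41 V.

V_out ≈ 2.41 V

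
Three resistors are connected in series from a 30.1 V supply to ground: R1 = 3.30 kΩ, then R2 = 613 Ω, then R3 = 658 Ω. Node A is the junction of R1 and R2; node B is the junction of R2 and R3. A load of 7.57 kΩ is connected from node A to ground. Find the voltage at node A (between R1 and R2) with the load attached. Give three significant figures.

Below node A the series string R2+R3 = 1271 Ω sits in parallel with the 7570 Ω load: 1088 Ω.
V_A = 30.1 × 1088/(3300 + 1088) = 7.46 V.

V ≈ 7.46 V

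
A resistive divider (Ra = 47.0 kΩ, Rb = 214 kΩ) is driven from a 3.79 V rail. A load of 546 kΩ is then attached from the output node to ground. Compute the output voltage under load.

The load sits in parallel with Rb: Rb‖R_L = (214 × 546) / (214 + 546) = 153.7 kΩ.
V_out = 3.79 × 153.7 / (47.0 + 153.7) = 3.79 × 153.7/200.7 = 2.90 V.

V_out ≈ 2.90 V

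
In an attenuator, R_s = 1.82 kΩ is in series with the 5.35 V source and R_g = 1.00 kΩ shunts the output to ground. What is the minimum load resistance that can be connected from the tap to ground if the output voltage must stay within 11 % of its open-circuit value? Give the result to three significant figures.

R_L(min) ≈ 5.22 kΩ

Output resistance R_th = R_s‖R_g = (1820 × 1000)/2820 = 645.4 Ω.
The fractional drop is R_th/(R_th + R_L); requiring this ≤ 0.110 gives R_L ≥ R_th(1/0.110 − 1) = 645.4 × 8.091 = 5.22 kΩ.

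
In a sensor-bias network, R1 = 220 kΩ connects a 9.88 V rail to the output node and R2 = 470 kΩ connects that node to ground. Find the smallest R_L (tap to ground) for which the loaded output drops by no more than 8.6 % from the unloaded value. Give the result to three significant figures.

R_L(min) ≈ 1.59 MΩ

Output resistance R_th = R1‖R2 = (220 × 470)/690.0 = 149.9 kΩ.
The fractional drop is R_th/(R_th + R_L); requiring this ≤ 0.0860 gives R_L ≥ R_th(1/0.0860 − 1) = 149.9 × 10.63 = 1.59 MΩ.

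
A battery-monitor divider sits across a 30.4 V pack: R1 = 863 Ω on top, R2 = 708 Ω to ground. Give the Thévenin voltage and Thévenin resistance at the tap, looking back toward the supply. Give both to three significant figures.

V_th is the open-circuit tap voltage: 30.4 × 708/(863 + 708) = 13.7 V.
With the supply zeroed, R1 and R2 appear in parallel from the tap: R_th = R1‖R2 = (863 × 708)/1571 = 389 Ω.

V_th = 13.7 V, R_th = 389 Ω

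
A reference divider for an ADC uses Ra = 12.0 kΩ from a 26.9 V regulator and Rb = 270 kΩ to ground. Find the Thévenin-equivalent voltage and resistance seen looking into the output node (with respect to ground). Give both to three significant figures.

V_th = 25.8 V, R_th = 11.5 kΩ

V_th is the open-circuit tap voltage: 26.9 × 270/(12.0 + 270) = 25.8 V.
With the supply zeroed, Ra and Rb appear in parallel from the tap: R_th = Ra‖Rb = (12.0 × 270)/282.0 = 11.5 kΩ.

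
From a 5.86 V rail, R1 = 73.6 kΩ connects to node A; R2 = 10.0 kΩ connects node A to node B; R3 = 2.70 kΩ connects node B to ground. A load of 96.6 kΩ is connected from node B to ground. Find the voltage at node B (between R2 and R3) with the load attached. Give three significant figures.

At node B, R3 is in parallel with the load: R3‖R_L = 2.627 kΩ.
Below node A the resistance is R2 + (R3‖R_L) = 12.63 kΩ, so V_A = 5.86 × 12.63/86.23 = 0.8581 V.
Then V_B = V_A × (R3‖R_L)/(R2 + R3‖R_L) = 0.8581 × 2.627/12.63 = 0.179 V.

V ≈ 0.179 V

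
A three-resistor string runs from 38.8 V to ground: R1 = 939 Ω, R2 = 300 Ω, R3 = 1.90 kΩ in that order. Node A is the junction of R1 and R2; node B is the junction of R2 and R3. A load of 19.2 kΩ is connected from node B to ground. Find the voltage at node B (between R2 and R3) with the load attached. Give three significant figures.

V ≈ 22.6 V

At node B, R3 is in parallel with the load: R3‖R_L = 1729 Ω.
Below node A the resistance is R2 + (R3‖R_L) = 2029 Ω, so V_A = 38.8 × 2029/2968 = 26.52 V.
Then V_B = V_A × (R3‖R_L)/(R2 + R3‖R_L) = 26.52 × 1729/2029 = 22.6 V.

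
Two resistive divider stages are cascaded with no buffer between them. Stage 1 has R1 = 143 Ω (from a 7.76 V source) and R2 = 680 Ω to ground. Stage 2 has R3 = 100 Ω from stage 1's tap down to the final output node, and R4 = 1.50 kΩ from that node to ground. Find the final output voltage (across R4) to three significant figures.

Stage 2 presents R3+R4 = 1600 Ω as a load on stage 1's tap.
Stage 1's lower leg becomes R2‖(R3+R4) = 477.2 Ω, so V_mid = 7.76 × 477.2/620.2 = 5.971 V.
Stage 2 is itself unloaded: V_out = V_mid × R4/(R3+R4) = 5.971 × 1500/1600 = 5.60 V.

V_out ≈ 5.60 V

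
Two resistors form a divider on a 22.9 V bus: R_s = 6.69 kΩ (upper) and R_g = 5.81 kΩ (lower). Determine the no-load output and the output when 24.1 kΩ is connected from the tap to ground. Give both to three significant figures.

Open-circuit: V = 22.9 × 5.81/(6.69 + 5.81) = 10.6 V.
With the load, R_g becomes R_g‖R_L = 4.681 kΩ, so V = 22.9 × 4.681/11.37 = 9.43 V.

Unloaded: 10.6 V; loaded: 9.43 V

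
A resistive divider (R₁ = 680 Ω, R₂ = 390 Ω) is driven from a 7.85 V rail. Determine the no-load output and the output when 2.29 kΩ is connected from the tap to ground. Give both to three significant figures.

Open-circuit: V = 7.85 × 390/(680 + 390) = 2.86 V.
With the load, R₂ becomes R₂‖R_L = 333.2 Ω, so V = 7.85 × 333.2/1013 = 2.58 V.

Unloaded: 2.86 V; loaded: 2.58 V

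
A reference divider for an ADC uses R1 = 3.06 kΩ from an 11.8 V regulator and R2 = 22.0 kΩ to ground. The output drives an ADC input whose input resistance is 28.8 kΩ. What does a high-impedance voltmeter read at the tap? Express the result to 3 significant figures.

V_out ≈ 9.48 V

The load sits in parallel with R2: R2‖R_L = (22.0 × 28.8) / (22.0 + 28.8) = 12.47 kΩ.
V_out = 11.8 × 12.47 / (3.06 + 12.47) = 11.8 × 12.47/15.53 = 9.48 V.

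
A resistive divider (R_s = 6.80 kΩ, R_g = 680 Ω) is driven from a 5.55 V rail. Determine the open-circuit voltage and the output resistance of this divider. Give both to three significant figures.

V_th is the open-circuit tap voltage: 5.55 × 680/(6800 + 680) = 0.505 V.
With the supply zeroed, R_s and R_g appear in parallel from the tap: R_th = R_s‖R_g = (6800 × 680)/7480 = 618 Ω.

V_th = 0.505 V, R_th = 618 Ω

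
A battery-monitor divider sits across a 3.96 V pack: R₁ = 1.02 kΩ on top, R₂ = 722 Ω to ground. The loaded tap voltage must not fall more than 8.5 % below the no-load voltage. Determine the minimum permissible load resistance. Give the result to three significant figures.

R_L(min) ≈ 4.55 kΩ

Output resistance R_th = R₁‖R₂ = (1020 × 722)/1742 = 422.8 Ω.
The fractional drop is R_th/(R_th + R_L); requiring this ≤ 0.0850 gives R_L ≥ R_th(1/0.0850 − 1) = 422.8 × 10.76 = 4.55 kΩ.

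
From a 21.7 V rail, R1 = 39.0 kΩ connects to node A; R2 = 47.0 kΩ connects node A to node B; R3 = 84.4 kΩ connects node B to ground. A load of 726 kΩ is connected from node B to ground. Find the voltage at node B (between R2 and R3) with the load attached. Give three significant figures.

At node B, R3 is in parallel with the load: R3‖R_L = 75.61 kΩ.
Below node A the resistance is R2 + (R3‖R_L) = 122.6 kΩ, so V_A = 21.7 × 122.6/161.6 = 16.46 V.
Then V_B = V_A × (R3‖R_L)/(R2 + R3‖R_L) = 16.46 × 75.61/122.6 = 10.2 V.

V ≈ 10.2 V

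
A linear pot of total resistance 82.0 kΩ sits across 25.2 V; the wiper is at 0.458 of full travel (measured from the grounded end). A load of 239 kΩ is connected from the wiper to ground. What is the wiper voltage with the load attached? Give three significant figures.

The wiper splits the pot into (1−α)R = 44.44 kΩ above and αR = 37.56 kΩ below.
Lower section ‖ load = 32.46 kΩ.
V_wiper = 25.2 × 32.46/(44.44 + 32.46) = 10.6 V.

V ≈ 10.6 V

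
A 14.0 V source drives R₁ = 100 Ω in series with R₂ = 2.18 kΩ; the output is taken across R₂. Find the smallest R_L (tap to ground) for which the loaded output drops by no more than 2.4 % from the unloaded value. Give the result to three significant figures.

Output resistance R_th = R₁‖R₂ = (100 × 2180)/2280 = 95.61 Ω.
The fractional drop is R_th/(R_th + R_L); requiring this ≤ 0.0240 gives R_L ≥ R_th(1/0.0240 − 1) = 95.61 × 40.67 = 3.89 kΩ.

R_L(min) ≈ 3.89 kΩ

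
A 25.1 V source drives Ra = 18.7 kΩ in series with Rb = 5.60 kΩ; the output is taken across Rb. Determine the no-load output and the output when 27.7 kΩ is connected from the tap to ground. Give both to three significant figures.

Unloaded: 5.78 V; loaded: 5.01 V

Open-circuit: V = 25.1 × 5.60/(18.7 + 5.60) = 5.78 V.
With the load, Rb becomes Rb‖R_L = 4.658 kΩ, so V = 25.1 × 4.658/23.36 = 5.01 V.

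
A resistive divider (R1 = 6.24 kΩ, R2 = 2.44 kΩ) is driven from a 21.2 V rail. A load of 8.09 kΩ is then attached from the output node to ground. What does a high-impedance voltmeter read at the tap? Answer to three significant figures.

V_out ≈ 4.90 V

The load sits in parallel with R2: R2‖R_L = (2.44 × 8.09) / (2.44 + 8.09) = 1.875 kΩ.
V_out = 21.2 × 1.875 / (6.24 + 1.875) = 21.2 × 1.875/8.115 = 4.90 V.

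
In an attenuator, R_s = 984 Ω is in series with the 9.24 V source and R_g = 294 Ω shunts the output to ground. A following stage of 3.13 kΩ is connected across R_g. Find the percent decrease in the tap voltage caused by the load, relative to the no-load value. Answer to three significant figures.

6.74 %

The divider's output (Thévenin) resistance is R_s‖R_g = 226.4 Ω.
Fractional drop under load = R_th/(R_th + R_L) = 226.4 / (226.4 + 3130) = 0.06744.
So the output falls by 6.74 %.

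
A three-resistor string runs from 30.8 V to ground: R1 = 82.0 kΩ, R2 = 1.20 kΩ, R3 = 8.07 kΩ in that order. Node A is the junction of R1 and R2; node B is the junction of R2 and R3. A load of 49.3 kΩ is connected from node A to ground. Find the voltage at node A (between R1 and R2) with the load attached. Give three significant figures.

Below node A the series string R2+R3 = 9.270 kΩ sits in parallel with the 49.3 kΩ load: 7.803 kΩ.
V_A = 30.8 × 7.803/(82.0 + 7.803) = 2.68 V.

V ≈ 2.68 V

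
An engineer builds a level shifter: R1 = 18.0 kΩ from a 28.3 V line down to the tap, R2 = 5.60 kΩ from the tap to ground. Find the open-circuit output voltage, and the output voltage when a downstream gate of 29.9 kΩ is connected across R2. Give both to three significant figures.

Unloaded: 6.72 V; loaded: 5.88 V

Open-circuit: V = 28.3 × 5.60/(18.0 + 5.60) = 6.72 V.
With the load, R2 becomes R2‖R_L = 4.717 kΩ, so V = 28.3 × 4.717/22.72 = 5.88 V.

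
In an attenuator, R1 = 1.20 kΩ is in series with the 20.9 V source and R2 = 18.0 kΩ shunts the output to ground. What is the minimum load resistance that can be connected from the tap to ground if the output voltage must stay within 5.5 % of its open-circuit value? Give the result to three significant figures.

R_L(min) ≈ 19.3 kΩ

Output resistance R_th = R1‖R2 = (1.20 × 18.0)/19.20 = 1.125 kΩ.
The fractional drop is R_th/(R_th + R_L); requiring this ≤ 0.0550 gives R_L ≥ R_th(1/0.0550 − 1) = 1.125 × 17.18 = 19.3 kΩ.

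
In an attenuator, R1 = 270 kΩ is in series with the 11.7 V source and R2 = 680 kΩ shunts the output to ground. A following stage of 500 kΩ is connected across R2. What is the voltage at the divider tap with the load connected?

The load sits in parallel with R2: R2‖R_L = (680 × 500) / (680 + 500) = 288.1 kΩ.
V_out = 11.7 × 288.1 / (270 + 288.1) = 11.7 × 288.1/558.1 = 6.04 V.

V_out ≈ 6.04 V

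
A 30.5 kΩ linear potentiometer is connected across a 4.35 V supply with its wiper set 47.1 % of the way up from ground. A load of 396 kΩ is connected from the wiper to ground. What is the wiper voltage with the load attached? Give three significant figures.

The wiper splits the pot into (1−α)R = 16.13 kΩ above and αR = 14.37 kΩ below.
Lower section ‖ load = 13.86 kΩ.
V_wiper = 4.35 × 13.86/(16.13 + 13.86) = 2.01 V.

V ≈ 2.01 V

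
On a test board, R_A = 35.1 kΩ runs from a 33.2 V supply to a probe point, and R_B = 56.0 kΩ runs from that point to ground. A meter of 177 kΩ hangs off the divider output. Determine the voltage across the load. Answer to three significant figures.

The load sits in parallel with R_B: R_B‖R_L = (56.0 × 177) / (56.0 + 177) = 42.54 kΩ.
V_out = 33.2 × 42.54 / (35.1 + 42.54) = 33.2 × 42.54/77.64 = 18.2 V.

V_out ≈ 18.2 V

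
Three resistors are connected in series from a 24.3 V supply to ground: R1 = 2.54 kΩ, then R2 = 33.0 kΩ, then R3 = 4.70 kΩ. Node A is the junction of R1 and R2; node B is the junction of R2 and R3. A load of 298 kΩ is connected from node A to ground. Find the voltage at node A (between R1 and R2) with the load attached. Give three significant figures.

V ≈ 22.6 V

Below node A the series string R2+R3 = 37.70 kΩ sits in parallel with the 298 kΩ load: 33.47 kΩ.
V_A = 24.3 × 33.47/(2.54 + 33.47) = 22.6 V.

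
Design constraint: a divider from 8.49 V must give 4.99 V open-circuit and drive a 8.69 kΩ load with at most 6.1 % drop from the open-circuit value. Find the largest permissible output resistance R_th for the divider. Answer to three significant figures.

Loading drop = R_th/(R_th + R_L) ≤ 0.0610, so R_th ≤ R_L · ε/(1−ε) = 8.69 kΩ × 0.0610/0.9390 = 565 Ω.

R_th ≤ 565 Ω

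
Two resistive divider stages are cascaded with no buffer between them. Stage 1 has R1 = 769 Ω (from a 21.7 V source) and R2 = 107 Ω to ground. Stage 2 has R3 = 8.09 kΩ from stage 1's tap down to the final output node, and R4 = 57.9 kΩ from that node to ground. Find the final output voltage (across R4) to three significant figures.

V_out ≈ 2.32 V

Stage 2 presents R3+R4 = 65990 Ω as a load on stage 1's tap.
Stage 1's lower leg becomes R2‖(R3+R4) = 106.8 Ω, so V_mid = 21.7 × 106.8/875.8 = 2.647 V.
Stage 2 is itself unloaded: V_out = V_mid × R4/(R3+R4) = 2.647 × 57900/65990 = 2.32 V.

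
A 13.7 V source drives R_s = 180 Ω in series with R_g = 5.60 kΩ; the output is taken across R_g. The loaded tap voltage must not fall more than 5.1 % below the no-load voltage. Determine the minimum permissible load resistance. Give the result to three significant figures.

R_L(min) ≈ 3.25 kΩ

Output resistance R_th = R_s‖R_g = (180 × 5600)/5780 = 174.4 Ω.
The fractional drop is R_th/(R_th + R_L); requiring this ≤ 0.0510 gives R_L ≥ R_th(1/0.0510 − 1) = 174.4 × 18.61 = 3.25 kΩ.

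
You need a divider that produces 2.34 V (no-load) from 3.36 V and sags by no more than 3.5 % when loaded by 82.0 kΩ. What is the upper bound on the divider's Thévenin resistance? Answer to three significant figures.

R_th ≤ 2.97 kΩ

Loading drop = R_th/(R_th + R_L) ≤ 0.0350, so R_th ≤ R_L · ε/(1−ε) = 82.0 kΩ × 0.0350/0.9650 = 2.97 kΩ.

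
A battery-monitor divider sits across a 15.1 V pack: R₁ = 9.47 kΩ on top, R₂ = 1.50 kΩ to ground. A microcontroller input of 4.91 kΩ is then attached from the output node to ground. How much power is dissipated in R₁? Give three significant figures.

P ≈ 19.1 mW

Total resistance from the source is R₁ + (R₂‖R_L) = 10.62 kΩ, so I = 15.1/10.62 kΩ = 1.422 mA.
P = I²·R₁ = (1.422 mA)² × 9.47 kΩ = 19.1 mW.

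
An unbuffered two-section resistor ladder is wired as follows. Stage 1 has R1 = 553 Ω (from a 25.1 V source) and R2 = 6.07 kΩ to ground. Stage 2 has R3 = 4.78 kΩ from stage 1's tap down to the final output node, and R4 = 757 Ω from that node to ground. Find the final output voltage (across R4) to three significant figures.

Stage 2 presents R3+R4 = 5537 Ω as a load on stage 1's tap.
Stage 1's lower leg becomes R2‖(R3+R4) = 2896 Ω, so V_mid = 25.1 × 2896/3449 = 21.08 V.
Stage 2 is itself unloaded: V_out = V_mid × R4/(R3+R4) = 21.08 × 757/5537 = 2.88 V.

V_out ≈ 2.88 V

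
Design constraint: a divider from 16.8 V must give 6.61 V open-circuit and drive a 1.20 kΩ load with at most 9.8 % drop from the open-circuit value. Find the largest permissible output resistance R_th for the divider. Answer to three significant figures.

Loading drop = R_th/(R_th + R_L) ≤ 0.0980, so R_th ≤ R_L · ε/(1−ε) = 1.20 kΩ × 0.0980/0.9020 = 130 Ω.
(Any R1, R2 with R2/(R1+R2) = 0.393 and R1‖R2 ≤ 130 Ω will meet the spec.)

R_th ≤ 130 Ω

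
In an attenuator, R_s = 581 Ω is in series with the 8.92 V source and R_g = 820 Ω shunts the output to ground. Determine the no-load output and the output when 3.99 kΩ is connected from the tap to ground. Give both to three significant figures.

Open-circuit: V = 8.92 × 820/(581 + 820) = 5.22 V.
With the load, R_g becomes R_g‖R_L = 680.2 Ω, so V = 8.92 × 680.2/1261 = 4.81 V.

Unloaded: 5.22 V; loaded: 4.81 V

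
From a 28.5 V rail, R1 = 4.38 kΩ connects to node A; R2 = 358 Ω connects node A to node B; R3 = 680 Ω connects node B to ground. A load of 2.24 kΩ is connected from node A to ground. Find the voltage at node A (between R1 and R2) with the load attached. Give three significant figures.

Below node A the series string R2+R3 = 1038 Ω sits in parallel with the 2240 Ω load: 709.3 Ω.
V_A = 28.5 × 709.3/(4380 + 709.3) = 3.97 V.

V ≈ 3.97 V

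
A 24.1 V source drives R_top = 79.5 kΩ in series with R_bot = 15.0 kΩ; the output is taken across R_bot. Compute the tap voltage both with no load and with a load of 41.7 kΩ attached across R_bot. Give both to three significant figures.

Unloaded: 3.83 V; loaded: 2.94 V

Open-circuit: V = 24.1 × 15.0/(79.5 + 15.0) = 3.83 V.
With the load, R_bot becomes R_bot‖R_L = 11.03 kΩ, so V = 24.1 × 11.03/90.53 = 2.94 V.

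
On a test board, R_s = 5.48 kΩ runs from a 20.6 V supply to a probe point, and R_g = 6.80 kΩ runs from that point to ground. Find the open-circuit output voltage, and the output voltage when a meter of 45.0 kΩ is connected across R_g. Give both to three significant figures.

Open-circuit: V = 20.6 × 6.80/(5.48 + 6.80) = 11.4 V.
With the load, R_g becomes R_g‖R_L = 5.907 kΩ, so V = 20.6 × 5.907/11.39 = 10.7 V.

Unloaded: 11.4 V; loaded: 10.7 V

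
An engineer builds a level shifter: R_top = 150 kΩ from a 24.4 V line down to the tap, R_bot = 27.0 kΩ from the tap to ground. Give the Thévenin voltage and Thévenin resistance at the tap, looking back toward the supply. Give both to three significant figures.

V_th = 3.72 V, R_th = 22.9 kΩ

V_th is the open-circuit tap voltage: 24.4 × 27.0/(150 + 27.0) = 3.72 V.
With the supply zeroed, R_top and R_bot appear in parallel from the tap: R_th = R_top‖R_bot = (150 × 27.0)/177.0 = 22.9 kΩ.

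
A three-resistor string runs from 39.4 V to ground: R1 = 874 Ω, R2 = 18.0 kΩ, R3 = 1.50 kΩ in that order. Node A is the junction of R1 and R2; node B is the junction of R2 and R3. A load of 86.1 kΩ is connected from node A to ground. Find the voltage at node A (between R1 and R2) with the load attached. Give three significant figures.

Below node A the series string R2+R3 = 19500 Ω sits in parallel with the 86100 Ω load: 15900 Ω.
V_A = 39.4 × 15900/(874 + 15900) = 37.3 V.

V ≈ 37.3 V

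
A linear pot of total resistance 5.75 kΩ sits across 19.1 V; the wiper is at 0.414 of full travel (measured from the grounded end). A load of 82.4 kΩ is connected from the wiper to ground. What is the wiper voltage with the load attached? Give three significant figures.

V ≈ 7.78 V

The wiper splits the pot into (1−α)R = 3.370 kΩ above and αR = 2.381 kΩ below.
Lower section ‖ load = 2.314 kΩ.
V_wiper = 19.1 × 2.314/(3.370 + 2.314) = 7.78 V.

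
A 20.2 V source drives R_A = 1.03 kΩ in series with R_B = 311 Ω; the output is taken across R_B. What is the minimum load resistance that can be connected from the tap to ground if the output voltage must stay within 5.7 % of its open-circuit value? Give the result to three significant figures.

Output resistance R_th = R_A‖R_B = (1030 × 311)/1341 = 238.9 Ω.
The fractional drop is R_th/(R_th + R_L); requiring this ≤ 0.0570 gives R_L ≥ R_th(1/0.0570 − 1) = 238.9 × 16.54 = 3.95 kΩ.

R_L(min) ≈ 3.95 kΩ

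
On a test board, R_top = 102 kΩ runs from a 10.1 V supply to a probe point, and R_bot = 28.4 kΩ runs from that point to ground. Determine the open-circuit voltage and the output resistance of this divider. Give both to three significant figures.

V_th is the open-circuit tap voltage: 10.1 × 28.4/(102 + 28.4) = 2.20 V.
With the supply zeroed, R_top and R_bot appear in parallel from the tap: R_th = R_top‖R_bot = (102 × 28.4)/130.4 = 22.2 kΩ.

V_th = 2.20 V, R_th = 22.2 kΩ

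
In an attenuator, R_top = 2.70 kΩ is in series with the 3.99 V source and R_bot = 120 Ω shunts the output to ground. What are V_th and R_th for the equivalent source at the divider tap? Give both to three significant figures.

V_th = 0.170 V, R_th = 115 Ω

V_th is the open-circuit tap voltage: 3.99 × 120/(2700 + 120) = 0.170 V.
With the supply zeroed, R_top and R_bot appear in parallel from the tap: R_th = R_top‖R_bot = (2700 × 120)/2820 = 115 Ω.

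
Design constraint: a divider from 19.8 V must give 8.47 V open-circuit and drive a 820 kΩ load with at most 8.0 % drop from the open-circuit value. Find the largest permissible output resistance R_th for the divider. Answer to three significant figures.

Loading drop = R_th/(R_th + R_L) ≤ 0.0800, so R_th ≤ R_L · ε/(1−ε) = 820 kΩ × 0.0800/0.9200 = 71.3 kΩ.
(Any R1, R2 with R2/(R1+R2) = 0.428 and R1‖R2 ≤ 71.3 kΩ will meet the spec.)

R_th ≤ 71.3 kΩ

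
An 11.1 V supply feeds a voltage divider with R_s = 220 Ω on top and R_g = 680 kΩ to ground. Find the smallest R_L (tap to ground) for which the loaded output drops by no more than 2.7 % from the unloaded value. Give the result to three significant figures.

Output resistance R_th = R_s‖R_g = (220 × 680000)/680200 = 219.9 Ω.
The fractional drop is R_th/(R_th + R_L); requiring this ≤ 0.0270 gives R_L ≥ R_th(1/0.0270 − 1) = 219.9 × 36.04 = 7.93 kΩ.

R_L(min) ≈ 7.93 kΩ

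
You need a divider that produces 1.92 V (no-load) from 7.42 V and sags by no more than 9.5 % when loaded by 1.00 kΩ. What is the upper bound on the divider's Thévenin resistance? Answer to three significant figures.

Loading drop = R_th/(R_th + R_L) ≤ 0.0950, so R_th ≤ R_L · ε/(1−ε) = 1.00 kΩ × 0.0950/0.9050 = 105 Ω.

R_th ≤ 105 Ω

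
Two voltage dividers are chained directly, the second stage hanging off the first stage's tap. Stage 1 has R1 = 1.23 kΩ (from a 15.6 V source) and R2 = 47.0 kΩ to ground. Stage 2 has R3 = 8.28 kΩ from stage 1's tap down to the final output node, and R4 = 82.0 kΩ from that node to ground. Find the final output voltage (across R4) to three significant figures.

V_out ≈ 13.6 V

Stage 2 presents R3+R4 = 90.28 kΩ as a load on stage 1's tap.
Stage 1's lower leg becomes R2‖(R3+R4) = 30.91 kΩ, so V_mid = 15.6 × 30.91/32.14 = 15.00 V.
Stage 2 is itself unloaded: V_out = V_mid × R4/(R3+R4) = 15.00 × 82.0/90.28 = 13.6 V.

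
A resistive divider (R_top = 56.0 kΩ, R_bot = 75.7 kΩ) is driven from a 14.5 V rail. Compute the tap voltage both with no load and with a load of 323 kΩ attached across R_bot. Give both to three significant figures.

Unloaded: 8.33 V; loaded: 7.58 V

Open-circuit: V = 14.5 × 75.7/(56.0 + 75.7) = 8.33 V.
With the load, R_bot becomes R_bot‖R_L = 61.33 kΩ, so V = 14.5 × 61.33/117.3 = 7.58 V.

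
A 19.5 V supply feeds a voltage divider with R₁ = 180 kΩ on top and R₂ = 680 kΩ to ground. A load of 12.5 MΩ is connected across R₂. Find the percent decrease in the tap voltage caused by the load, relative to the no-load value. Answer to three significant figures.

The divider's output (Thévenin) resistance is R₁‖R₂ = 142.3 kΩ.
Fractional drop under load = R_th/(R_th + R_L) = 142.3 / (142.3 + 12500) = 0.01126.
So the output falls by 1.13 %.

1.13 %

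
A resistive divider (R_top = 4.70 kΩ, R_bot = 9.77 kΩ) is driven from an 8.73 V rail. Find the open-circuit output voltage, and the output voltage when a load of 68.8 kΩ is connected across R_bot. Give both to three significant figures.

Unloaded: 5.89 V; loaded: 5.63 V

Open-circuit: V = 8.73 × 9.77/(4.70 + 9.77) = 5.89 V.
With the load, R_bot becomes R_bot‖R_L = 8.555 kΩ, so V = 8.73 × 8.555/13.26 = 5.63 V.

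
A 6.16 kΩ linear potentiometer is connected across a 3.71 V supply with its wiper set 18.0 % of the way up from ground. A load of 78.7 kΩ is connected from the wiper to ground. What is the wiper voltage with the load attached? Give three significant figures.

The wiper splits the pot into (1−α)R = 5.051 kΩ above and αR = 1.109 kΩ below.
Lower section ‖ load = 1.093 kΩ.
V_wiper = 3.71 × 1.093/(5.051 + 1.093) = 0.660 V.

V ≈ 0.660 V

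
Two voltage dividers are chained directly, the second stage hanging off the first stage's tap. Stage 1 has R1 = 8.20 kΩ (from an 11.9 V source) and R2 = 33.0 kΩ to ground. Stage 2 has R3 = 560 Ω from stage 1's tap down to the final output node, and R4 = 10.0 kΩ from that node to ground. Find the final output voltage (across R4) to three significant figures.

Stage 2 presents R3+R4 = 10560 Ω as a load on stage 1's tap.
Stage 1's lower leg becomes R2‖(R3+R4) = 8000 Ω, so V_mid = 11.9 × 8000/16200 = 5.877 V.
Stage 2 is itself unloaded: V_out = V_mid × R4/(R3+R4) = 5.877 × 10000/10560 = 5.56 V.

V_out ≈ 5.56 V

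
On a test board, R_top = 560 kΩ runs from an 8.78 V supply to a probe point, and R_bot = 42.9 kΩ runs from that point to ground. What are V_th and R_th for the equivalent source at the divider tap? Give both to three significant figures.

V_th is the open-circuit tap voltage: 8.78 × 42.9/(560 + 42.9) = 0.625 V.
With the supply zeroed, R_top and R_bot appear in parallel from the tap: R_th = R_top‖R_bot = (560 × 42.9)/602.9 = 39.8 kΩ.

V_th = 0.625 V, R_th = 39.8 kΩ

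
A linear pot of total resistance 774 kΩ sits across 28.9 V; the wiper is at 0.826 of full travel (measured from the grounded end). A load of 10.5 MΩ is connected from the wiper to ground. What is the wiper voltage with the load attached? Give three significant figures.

The wiper splits the pot into (1−α)R = 134.7 kΩ above and αR = 639.3 kΩ below.
Lower section ‖ load = 602.6 kΩ.
V_wiper = 28.9 × 602.6/(134.7 + 602.6) = 23.6 V.

V ≈ 23.6 V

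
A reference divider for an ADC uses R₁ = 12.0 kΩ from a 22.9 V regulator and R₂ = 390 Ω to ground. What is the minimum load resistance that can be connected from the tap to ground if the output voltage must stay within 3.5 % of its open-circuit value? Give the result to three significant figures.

Output resistance R_th = R₁‖R₂ = (12000 × 390)/12390 = 377.7 Ω.
The fractional drop is R_th/(R_th + R_L); requiring this ≤ 0.0350 gives R_L ≥ R_th(1/0.0350 − 1) = 377.7 × 27.57 = 10.4 kΩ.

R_L(min) ≈ 10.4 kΩ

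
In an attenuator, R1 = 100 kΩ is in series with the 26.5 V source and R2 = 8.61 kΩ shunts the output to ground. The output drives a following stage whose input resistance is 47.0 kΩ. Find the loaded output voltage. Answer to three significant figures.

The load sits in parallel with R2: R2‖R_L = (8.61 × 47.0) / (8.61 + 47.0) = 7.277 kΩ.
V_out = 26.5 × 7.277 / (100 + 7.277) = 26.5 × 7.277/107.3 = 1.80 V.
(Unloaded it would have been 2.10 V.)

V_out ≈ 1.80 V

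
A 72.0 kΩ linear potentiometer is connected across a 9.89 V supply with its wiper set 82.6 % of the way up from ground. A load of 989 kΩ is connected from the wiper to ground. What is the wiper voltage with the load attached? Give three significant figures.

The wiper splits the pot into (1−α)R = 12.53 kΩ above and αR = 59.47 kΩ below.
Lower section ‖ load = 56.10 kΩ.
V_wiper = 9.89 × 56.10/(12.53 + 56.10) = 8.08 V.

V ≈ 8.08 V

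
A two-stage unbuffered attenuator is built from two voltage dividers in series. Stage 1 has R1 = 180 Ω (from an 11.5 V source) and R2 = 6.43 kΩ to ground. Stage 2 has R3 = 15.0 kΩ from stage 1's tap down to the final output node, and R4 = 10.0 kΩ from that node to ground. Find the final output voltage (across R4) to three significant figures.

Stage 2 presents R3+R4 = 25000 Ω as a load on stage 1's tap.
Stage 1's lower leg becomes R2‖(R3+R4) = 5115 Ω, so V_mid = 11.5 × 5115/5295 = 11.11 V.
Stage 2 is itself unloaded: V_out = V_mid × R4/(R3+R4) = 11.11 × 10000/25000 = 4.44 V.

V_out ≈ 4.44 V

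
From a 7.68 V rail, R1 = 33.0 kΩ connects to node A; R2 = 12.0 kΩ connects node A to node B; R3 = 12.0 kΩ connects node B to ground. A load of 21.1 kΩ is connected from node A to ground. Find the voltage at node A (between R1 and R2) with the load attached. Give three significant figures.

V ≈ 1.95 V

Below node A the series string R2+R3 = 24.00 kΩ sits in parallel with the 21.1 kΩ load: 11.23 kΩ.
V_A = 7.68 × 11.23/(33.0 + 11.23) = 1.95 V.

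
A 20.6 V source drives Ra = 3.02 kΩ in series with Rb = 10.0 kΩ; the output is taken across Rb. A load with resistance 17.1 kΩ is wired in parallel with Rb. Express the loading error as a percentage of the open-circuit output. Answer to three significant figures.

11.9 %

The divider's output (Thévenin) resistance is Ra‖Rb = 2.320 kΩ.
Fractional drop under load = R_th/(R_th + R_L) = 2.320 / (2.320 + 17.1) = 0.1194.
So the output falls by 11.9 %.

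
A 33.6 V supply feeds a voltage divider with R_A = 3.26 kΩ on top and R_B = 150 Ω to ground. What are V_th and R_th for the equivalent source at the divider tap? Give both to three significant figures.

V_th = 1.48 V, R_th = 143 Ω

V_th is the open-circuit tap voltage: 33.6 × 150/(3260 + 150) = 1.48 V.
With the supply zeroed, R_A and R_B appear in parallel from the tap: R_th = R_A‖R_B = (3260 × 150)/3410 = 143 Ω.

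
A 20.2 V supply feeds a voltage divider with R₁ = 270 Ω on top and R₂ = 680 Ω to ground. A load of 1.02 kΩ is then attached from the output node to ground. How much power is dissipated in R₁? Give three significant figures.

Total resistance from the source is R₁ + (R₂‖R_L) = 678.0 Ω, so I = 20.2/678.0 Ω = 29.79 mA.
P = I²·R₁ = (29.79 mA)² × 270 Ω = 240 mW.

P ≈ 240 mW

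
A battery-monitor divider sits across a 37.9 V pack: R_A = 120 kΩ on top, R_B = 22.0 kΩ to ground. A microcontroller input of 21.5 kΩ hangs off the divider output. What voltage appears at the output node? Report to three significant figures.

The load sits in parallel with R_B: R_B‖R_L = (22.0 × 21.5) / (22.0 + 21.5) = 10.87 kΩ.
V_out = 37.9 × 10.87 / (120 + 10.87) = 37.9 × 10.87/130.9 = 3.15 V.
(Unloaded it would have been 5.87 V.)

V_out ≈ 3.15 V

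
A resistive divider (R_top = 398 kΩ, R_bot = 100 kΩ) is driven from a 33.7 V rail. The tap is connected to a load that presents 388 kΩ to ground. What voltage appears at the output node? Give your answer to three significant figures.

V_out ≈ 5.61 V

The load sits in parallel with R_bot: R_bot‖R_L = (100 × 388) / (100 + 388) = 79.51 kΩ.
V_out = 33.7 × 79.51 / (398 + 79.51) = 33.7 × 79.51/477.5 = 5.61 V.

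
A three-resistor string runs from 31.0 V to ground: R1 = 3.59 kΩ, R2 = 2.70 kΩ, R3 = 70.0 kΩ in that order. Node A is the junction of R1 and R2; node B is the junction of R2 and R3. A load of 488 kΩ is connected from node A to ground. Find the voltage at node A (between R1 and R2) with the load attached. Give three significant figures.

V ≈ 29.3 V

Below node A the series string R2+R3 = 72.70 kΩ sits in parallel with the 488 kΩ load: 63.27 kΩ.
V_A = 31.0 × 63.27/(3.59 + 63.27) = 29.3 V.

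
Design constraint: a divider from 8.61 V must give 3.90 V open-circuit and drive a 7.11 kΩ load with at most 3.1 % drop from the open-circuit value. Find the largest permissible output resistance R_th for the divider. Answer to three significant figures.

R_th ≤ 227 Ω

Loading drop = R_th/(R_th + R_L) ≤ 0.0310, so R_th ≤ R_L · ε/(1−ε) = 7.11 kΩ × 0.0310/0.9690 = 227 Ω.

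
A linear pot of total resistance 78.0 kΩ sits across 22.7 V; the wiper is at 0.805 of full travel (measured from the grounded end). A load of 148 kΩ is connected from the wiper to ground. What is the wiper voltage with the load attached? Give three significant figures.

The wiper splits the pot into (1−α)R = 15.21 kΩ above and αR = 62.79 kΩ below.
Lower section ‖ load = 44.09 kΩ.
V_wiper = 22.7 × 44.09/(15.21 + 44.09) = 16.9 V.

V ≈ 16.9 V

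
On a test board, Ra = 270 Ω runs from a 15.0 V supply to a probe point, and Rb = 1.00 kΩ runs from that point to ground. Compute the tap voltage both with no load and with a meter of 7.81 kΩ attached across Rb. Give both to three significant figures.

Open-circuit: V = 15.0 × 1000/(270 + 1000) = 11.8 V.
With the load, Rb becomes Rb‖R_L = 886.5 Ω, so V = 15.0 × 886.5/1156 = 11.5 V.

Unloaded: 11.8 V; loaded: 11.5 V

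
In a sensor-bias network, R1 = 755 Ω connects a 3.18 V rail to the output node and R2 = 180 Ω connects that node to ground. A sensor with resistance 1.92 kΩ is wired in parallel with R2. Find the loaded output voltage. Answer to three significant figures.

The load sits in parallel with R2: R2‖R_L = (180 × 1920) / (180 + 1920) = 164.6 Ω.
V_out = 3.18 × 164.6 / (755 + 164.6) = 3.18 × 164.6/919.6 = 0.569 V.

V_out ≈ 0.569 V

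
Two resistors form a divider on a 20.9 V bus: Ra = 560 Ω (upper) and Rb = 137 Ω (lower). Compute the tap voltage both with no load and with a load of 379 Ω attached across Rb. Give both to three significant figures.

Open-circuit: V = 20.9 × 137/(560 + 137) = 4.11 V.
With the load, Rb becomes Rb‖R_L = 100.6 Ω, so V = 20.9 × 100.6/660.6 = 3.18 V.

Unloaded: 4.11 V; loaded: 3.18 V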